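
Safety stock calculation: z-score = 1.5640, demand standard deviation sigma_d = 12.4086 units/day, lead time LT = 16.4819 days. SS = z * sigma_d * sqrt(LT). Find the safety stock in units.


sqrt(LT) = sqrt(16.4819) = 4.0598
SS = 1.5640 * 12.4086 * 4.0598 = 78.7886

78.7886 units


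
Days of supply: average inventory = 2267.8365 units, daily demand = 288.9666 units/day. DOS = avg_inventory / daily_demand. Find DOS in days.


DOS = 2267.8365 / 288.9666 = 7.8481

7.8481 days


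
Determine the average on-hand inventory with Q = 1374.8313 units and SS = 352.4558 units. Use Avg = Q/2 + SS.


Q/2 = 687.4157
Avg = 687.4157 + 352.4558 = 1039.8715

1039.8715 units


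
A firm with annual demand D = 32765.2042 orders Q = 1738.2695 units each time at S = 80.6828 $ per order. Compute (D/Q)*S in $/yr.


Number of orders = D/Q = 18.8493
Cost = 18.8493 * 80.6828 = 1520.8162

1520.8162 $/yr


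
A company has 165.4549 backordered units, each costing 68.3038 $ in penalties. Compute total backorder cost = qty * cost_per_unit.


Total = 165.4549 * 68.3038 = 11301.1984

11301.1984 $


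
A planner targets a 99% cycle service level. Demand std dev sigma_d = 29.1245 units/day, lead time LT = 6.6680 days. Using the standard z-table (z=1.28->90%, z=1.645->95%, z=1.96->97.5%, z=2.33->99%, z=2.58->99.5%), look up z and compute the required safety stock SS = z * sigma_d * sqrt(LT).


From the table, SL = 99% corresponds to z = 2.33
sqrt(LT) = sqrt(6.6680) = 2.5822
SS = 2.33 * 29.1245 * 2.5822 = 175.2315

175.2315 units


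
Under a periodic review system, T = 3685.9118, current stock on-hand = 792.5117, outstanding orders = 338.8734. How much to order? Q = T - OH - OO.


Inventory position = OH + OO = 792.5117 + 338.8734 = 1131.3851
Q = 3685.9118 - 1131.3851 = 2554.5267

2554.5267 units


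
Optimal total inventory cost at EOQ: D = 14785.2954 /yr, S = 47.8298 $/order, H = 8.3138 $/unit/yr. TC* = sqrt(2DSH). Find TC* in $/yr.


2*D*S*H = 11758668.2890
TC* = sqrt(11758668.2890) = 3429.0915

3429.0915 $/yr


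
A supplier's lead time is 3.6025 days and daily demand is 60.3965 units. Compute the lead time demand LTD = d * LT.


LTD = 60.3965 * 3.6025 = 217.5784

217.5784 units


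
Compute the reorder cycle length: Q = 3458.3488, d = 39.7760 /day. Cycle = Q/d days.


Cycle = 3458.3488 / 39.7760 = 86.9456

86.9456 days


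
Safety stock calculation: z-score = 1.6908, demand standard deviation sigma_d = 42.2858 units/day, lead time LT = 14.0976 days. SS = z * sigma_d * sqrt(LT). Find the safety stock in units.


sqrt(LT) = sqrt(14.0976) = 3.7547
SS = 1.6908 * 42.2858 * 3.7547 = 268.4475

268.4475 units


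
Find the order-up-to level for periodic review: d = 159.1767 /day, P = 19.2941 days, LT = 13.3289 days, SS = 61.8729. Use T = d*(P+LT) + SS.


P + LT = 32.6230
d*(P+LT) = 159.1767 * 32.6230 = 5192.8215
T = 5192.8215 + 61.8729 = 5254.6944

5254.6944 units


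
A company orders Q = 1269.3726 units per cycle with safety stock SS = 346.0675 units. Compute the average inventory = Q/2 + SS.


Q/2 = 634.6863
Avg = 634.6863 + 346.0675 = 980.7538

980.7538 units


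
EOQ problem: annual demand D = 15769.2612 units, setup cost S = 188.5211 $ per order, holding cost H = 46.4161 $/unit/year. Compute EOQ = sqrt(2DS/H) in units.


2*D*S = 2 * 15769.2612 * 188.5211 = 5945676.9352
2*D*S/H = 128095.1423
EOQ = sqrt(128095.1423) = 357.9038

357.9038 units


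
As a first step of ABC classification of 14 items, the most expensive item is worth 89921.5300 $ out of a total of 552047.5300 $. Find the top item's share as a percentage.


Top item = 89921.5300
Total = 552047.5300
Percentage = 89921.5300 / 552047.5300 * 100 = 16.2887

16.2887%


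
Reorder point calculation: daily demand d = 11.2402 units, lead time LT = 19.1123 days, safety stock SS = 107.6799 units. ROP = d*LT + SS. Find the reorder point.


d*LT = 11.2402 * 19.1123 = 214.8261
ROP = 214.8261 + 107.6799 = 322.5060

322.5060 units


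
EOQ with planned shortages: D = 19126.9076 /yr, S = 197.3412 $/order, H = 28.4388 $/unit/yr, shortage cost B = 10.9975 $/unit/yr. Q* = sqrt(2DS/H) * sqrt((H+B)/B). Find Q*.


sqrt(2DS/H) = 515.2175
sqrt((H+B)/B) = 1.8937
Q* = 515.2175 * 1.8937 = 975.6448

975.6448 units


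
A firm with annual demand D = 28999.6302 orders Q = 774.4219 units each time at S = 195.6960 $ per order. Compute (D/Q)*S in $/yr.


Number of orders = D/Q = 37.4468
Cost = 37.4468 * 195.6960 = 7328.1910

7328.1910 $/yr


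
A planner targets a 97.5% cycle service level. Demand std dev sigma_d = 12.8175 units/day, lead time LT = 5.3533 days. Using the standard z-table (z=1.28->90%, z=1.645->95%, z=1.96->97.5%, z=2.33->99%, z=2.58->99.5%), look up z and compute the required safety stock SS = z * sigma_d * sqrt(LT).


From the table, SL = 97.5% corresponds to z = 1.96
sqrt(LT) = sqrt(5.3533) = 2.3137
SS = 1.96 * 12.8175 * 2.3137 = 58.1260

58.1260 units


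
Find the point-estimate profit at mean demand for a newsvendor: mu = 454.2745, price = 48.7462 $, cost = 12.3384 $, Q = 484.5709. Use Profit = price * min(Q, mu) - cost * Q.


Sales at mu = min(484.5709, 454.2745) = 454.2745
Revenue = 48.7462 * 454.2745 = 22144.1556
Total cost = 12.3384 * 484.5709 = 5978.8296
Profit = 22144.1556 - 5978.8296 = 16165.3260

16165.3260 $


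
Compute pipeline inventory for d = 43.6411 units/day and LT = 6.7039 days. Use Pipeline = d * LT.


Pipeline = 43.6411 * 6.7039 = 292.5656

292.5656 units


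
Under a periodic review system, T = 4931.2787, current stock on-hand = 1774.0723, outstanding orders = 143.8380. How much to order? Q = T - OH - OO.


Inventory position = OH + OO = 1774.0723 + 143.8380 = 1917.9103
Q = 4931.2787 - 1917.9103 = 3013.3684

3013.3684 units


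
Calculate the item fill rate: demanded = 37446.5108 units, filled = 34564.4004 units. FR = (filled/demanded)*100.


FR = 34564.4004 / 37446.5108 * 100 = 92.3034

92.3034%


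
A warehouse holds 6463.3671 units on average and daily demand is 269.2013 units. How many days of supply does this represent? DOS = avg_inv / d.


DOS = 6463.3671 / 269.2013 = 24.0094

24.0094 days


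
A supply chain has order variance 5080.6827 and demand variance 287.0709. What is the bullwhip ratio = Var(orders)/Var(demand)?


BW = 5080.6827 / 287.0709 = 17.6984

17.6984


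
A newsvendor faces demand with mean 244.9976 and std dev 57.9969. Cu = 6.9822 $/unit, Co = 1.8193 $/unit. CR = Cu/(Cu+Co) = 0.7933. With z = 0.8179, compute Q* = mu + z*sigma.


CR = Cu/(Cu+Co) = 6.9822/(6.9822+1.8193) = 0.7933
z = 0.8179
Q* = 244.9976 + 0.8179 * 57.9969 = 292.4333

292.4333 units


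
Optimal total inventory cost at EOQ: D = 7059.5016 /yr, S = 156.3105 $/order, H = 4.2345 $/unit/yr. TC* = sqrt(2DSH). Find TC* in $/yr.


2*D*S*H = 9345323.2102
TC* = sqrt(9345323.2102) = 3057.0121

3057.0121 $/yr


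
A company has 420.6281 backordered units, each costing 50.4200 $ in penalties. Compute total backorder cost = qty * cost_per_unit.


Total = 420.6281 * 50.4200 = 21208.0688

21208.0688 $


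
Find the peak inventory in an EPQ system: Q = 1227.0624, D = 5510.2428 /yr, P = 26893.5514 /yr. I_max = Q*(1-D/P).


D/P = 0.2049
1 - D/P = 0.7951
I_max = 1227.0624 * 0.7951 = 975.6485

975.6485 units


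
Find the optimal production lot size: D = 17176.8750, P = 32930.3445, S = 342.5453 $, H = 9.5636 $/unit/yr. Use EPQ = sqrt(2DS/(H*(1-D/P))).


1 - D/P = 1 - 0.5216 = 0.4784
H*(1-D/P) = 4.5751
2DS = 11767715.5999
EPQ = sqrt(2572117.5826) = 1603.7823

1603.7823 units


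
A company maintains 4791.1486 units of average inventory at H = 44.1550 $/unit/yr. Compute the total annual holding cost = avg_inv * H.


Cost = 4791.1486 * 44.1550 = 211553.1664

211553.1664 $/yr


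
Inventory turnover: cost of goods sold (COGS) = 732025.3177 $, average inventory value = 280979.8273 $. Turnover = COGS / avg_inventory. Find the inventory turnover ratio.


Turnover = 732025.3177 / 280979.8273 = 2.6053

2.6053


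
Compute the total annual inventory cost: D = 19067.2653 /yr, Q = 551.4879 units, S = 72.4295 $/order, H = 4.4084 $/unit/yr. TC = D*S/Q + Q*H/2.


Ordering cost = D*S/Q = 2504.1936
Holding cost = Q*H/2 = 1215.5896
TC = 2504.1936 + 1215.5896 = 3719.7833

3719.7833 $/yr


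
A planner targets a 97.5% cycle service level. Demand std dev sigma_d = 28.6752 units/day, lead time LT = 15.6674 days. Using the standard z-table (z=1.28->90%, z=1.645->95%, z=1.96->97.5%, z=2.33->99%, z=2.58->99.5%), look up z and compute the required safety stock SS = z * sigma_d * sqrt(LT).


From the table, SL = 97.5% corresponds to z = 1.96
sqrt(LT) = sqrt(15.6674) = 3.9582
SS = 1.96 * 28.6752 * 3.9582 = 222.4646

222.4646 units


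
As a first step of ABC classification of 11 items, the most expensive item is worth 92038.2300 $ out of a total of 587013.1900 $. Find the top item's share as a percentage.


Top item = 92038.2300
Total = 587013.1900
Percentage = 92038.2300 / 587013.1900 * 100 = 15.6791

15.6791%


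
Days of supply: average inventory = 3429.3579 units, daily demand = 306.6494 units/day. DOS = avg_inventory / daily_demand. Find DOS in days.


DOS = 3429.3579 / 306.6494 = 11.1833

11.1833 days


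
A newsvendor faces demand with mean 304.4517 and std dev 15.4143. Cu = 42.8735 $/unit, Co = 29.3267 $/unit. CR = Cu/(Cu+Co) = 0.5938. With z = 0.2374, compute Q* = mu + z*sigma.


CR = Cu/(Cu+Co) = 42.8735/(42.8735+29.3267) = 0.5938
z = 0.2374
Q* = 304.4517 + 0.2374 * 15.4143 = 308.1111

308.1111 units


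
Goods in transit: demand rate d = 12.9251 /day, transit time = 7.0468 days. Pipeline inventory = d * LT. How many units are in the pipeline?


Pipeline = 12.9251 * 7.0468 = 91.0806

91.0806 units


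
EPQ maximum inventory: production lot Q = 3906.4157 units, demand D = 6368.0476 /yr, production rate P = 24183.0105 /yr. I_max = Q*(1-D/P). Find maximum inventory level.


D/P = 0.2633
1 - D/P = 0.7367
I_max = 3906.4157 * 0.7367 = 2877.7497

2877.7497 units


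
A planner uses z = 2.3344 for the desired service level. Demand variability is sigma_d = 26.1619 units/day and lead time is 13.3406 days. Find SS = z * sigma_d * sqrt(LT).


sqrt(LT) = sqrt(13.3406) = 3.6525
SS = 2.3344 * 26.1619 * 3.6525 = 223.0654

223.0654 units


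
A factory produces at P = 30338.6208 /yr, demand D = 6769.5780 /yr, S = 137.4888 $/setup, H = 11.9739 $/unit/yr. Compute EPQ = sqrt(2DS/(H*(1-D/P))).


1 - D/P = 1 - 0.2231 = 0.7769
H*(1-D/P) = 9.3021
2DS = 1861482.3115
EPQ = sqrt(200113.8630) = 447.3409

447.3409 units


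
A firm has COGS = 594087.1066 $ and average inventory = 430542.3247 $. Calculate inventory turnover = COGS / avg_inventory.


Turnover = 594087.1066 / 430542.3247 = 1.3799

1.3799


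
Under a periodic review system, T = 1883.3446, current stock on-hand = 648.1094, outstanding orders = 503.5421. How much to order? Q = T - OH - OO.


Inventory position = OH + OO = 648.1094 + 503.5421 = 1151.6515
Q = 1883.3446 - 1151.6515 = 731.6931

731.6931 units


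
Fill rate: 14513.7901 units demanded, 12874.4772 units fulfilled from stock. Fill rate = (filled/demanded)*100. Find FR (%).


FR = 12874.4772 / 14513.7901 * 100 = 88.7051

88.7051%


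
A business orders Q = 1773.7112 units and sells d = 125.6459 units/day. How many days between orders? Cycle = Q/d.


Cycle = 1773.7112 / 125.6459 = 14.1167

14.1167 days


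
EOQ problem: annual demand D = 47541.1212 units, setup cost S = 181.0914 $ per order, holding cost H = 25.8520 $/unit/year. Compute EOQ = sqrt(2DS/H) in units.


2*D*S = 2 * 47541.1212 * 181.0914 = 17218576.3914
2*D*S/H = 666044.2670
EOQ = sqrt(666044.2670) = 816.1154

816.1154 units


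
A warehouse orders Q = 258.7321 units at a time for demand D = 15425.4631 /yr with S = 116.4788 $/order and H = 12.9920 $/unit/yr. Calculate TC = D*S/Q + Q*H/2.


Ordering cost = D*S/Q = 6944.4009
Holding cost = Q*H/2 = 1680.7237
TC = 6944.4009 + 1680.7237 = 8625.1246

8625.1246 $/yr


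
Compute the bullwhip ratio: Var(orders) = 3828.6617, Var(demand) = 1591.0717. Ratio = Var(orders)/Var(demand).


BW = 3828.6617 / 1591.0717 = 2.4063

2.4063


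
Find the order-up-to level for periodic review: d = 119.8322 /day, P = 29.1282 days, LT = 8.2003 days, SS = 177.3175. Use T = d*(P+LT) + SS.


P + LT = 37.3285
d*(P+LT) = 119.8322 * 37.3285 = 4473.1563
T = 4473.1563 + 177.3175 = 4650.4738

4650.4738 units


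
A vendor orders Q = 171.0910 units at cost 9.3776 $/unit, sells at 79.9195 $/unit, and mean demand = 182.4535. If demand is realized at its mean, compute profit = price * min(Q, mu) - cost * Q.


Sales at mu = min(171.0910, 182.4535) = 171.0910
Revenue = 79.9195 * 171.0910 = 13673.5072
Total cost = 9.3776 * 171.0910 = 1604.4230
Profit = 13673.5072 - 1604.4230 = 12069.0842

12069.0842 $


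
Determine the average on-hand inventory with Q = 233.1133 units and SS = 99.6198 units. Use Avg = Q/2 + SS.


Q/2 = 116.5567
Avg = 116.5567 + 99.6198 = 216.1764

216.1764 units


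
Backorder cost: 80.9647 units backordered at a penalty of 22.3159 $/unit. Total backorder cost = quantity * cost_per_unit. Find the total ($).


Total = 80.9647 * 22.3159 = 1806.8001

1806.8001 $


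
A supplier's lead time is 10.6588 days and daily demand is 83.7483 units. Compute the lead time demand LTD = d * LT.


LTD = 83.7483 * 10.6588 = 892.6564

892.6564 units


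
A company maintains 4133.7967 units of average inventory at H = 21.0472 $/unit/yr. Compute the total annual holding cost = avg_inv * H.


Cost = 4133.7967 * 21.0472 = 87004.8459

87004.8459 $/yr


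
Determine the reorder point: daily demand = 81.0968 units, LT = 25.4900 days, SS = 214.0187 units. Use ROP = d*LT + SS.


d*LT = 81.0968 * 25.4900 = 2067.1574
ROP = 2067.1574 + 214.0187 = 2281.1761

2281.1761 units


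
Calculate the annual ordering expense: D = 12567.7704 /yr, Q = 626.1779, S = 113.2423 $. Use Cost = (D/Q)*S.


Number of orders = D/Q = 20.0706
Cost = 20.0706 * 113.2423 = 2272.8417

2272.8417 $/yr


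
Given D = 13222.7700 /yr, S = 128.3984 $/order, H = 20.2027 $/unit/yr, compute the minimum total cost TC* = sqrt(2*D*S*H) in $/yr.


2*D*S*H = 68599581.4929
TC* = sqrt(68599581.4929) = 8282.4864

8282.4864 $/yr


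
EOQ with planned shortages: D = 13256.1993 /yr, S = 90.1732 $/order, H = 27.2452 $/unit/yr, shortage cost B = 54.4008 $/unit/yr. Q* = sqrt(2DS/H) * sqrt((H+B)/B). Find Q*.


sqrt(2DS/H) = 296.2226
sqrt((H+B)/B) = 1.2251
Q* = 296.2226 * 1.2251 = 362.8967

362.8967 units


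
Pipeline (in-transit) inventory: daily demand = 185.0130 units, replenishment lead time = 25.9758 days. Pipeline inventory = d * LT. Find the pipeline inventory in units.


Pipeline = 185.0130 * 25.9758 = 4805.8607

4805.8607 units


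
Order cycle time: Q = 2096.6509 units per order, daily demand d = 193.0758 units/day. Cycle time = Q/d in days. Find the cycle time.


Cycle = 2096.6509 / 193.0758 = 10.8592

10.8592 days


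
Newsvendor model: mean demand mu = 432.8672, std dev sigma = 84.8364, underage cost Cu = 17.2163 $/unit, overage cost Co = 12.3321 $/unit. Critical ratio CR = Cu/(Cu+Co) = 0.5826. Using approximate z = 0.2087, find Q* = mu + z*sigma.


CR = Cu/(Cu+Co) = 17.2163/(17.2163+12.3321) = 0.5826
z = 0.2087
Q* = 432.8672 + 0.2087 * 84.8364 = 450.5726

450.5726 units


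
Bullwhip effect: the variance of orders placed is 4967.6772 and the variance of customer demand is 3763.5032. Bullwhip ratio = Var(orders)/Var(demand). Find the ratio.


BW = 4967.6772 / 3763.5032 = 1.3200

1.3200


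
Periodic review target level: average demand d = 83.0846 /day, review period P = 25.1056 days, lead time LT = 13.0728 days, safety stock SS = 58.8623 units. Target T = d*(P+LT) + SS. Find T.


P + LT = 38.1784
d*(P+LT) = 83.0846 * 38.1784 = 3172.0371
T = 3172.0371 + 58.8623 = 3230.8994

3230.8994 units


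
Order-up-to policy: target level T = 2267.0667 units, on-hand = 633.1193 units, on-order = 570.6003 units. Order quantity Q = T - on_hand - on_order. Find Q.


Inventory position = OH + OO = 633.1193 + 570.6003 = 1203.7196
Q = 2267.0667 - 1203.7196 = 1063.3471

1063.3471 units


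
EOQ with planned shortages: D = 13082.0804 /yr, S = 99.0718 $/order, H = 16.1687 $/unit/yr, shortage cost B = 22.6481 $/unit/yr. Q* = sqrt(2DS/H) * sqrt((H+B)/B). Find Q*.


sqrt(2DS/H) = 400.3971
sqrt((H+B)/B) = 1.3092
Q* = 400.3971 * 1.3092 = 524.1853

524.1853 units


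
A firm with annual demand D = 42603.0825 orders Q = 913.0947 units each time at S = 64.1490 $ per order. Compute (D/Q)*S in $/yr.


Number of orders = D/Q = 46.6579
Cost = 46.6579 * 64.1490 = 2993.0577

2993.0577 $/yr


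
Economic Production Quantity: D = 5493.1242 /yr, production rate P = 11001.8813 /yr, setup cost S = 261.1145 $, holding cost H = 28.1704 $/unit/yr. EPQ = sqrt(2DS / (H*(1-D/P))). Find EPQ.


1 - D/P = 1 - 0.4993 = 0.5007
H*(1-D/P) = 14.1052
2DS = 2868668.7578
EPQ = sqrt(203376.4778) = 450.9728

450.9728 units


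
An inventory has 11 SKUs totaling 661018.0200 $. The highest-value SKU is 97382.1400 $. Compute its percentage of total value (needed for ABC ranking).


Top item = 97382.1400
Total = 661018.0200
Percentage = 97382.1400 / 661018.0200 * 100 = 14.7321

14.7321%


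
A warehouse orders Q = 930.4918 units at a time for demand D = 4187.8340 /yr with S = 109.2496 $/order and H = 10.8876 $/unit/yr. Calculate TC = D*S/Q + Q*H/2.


Ordering cost = D*S/Q = 491.6961
Holding cost = Q*H/2 = 5065.4113
TC = 491.6961 + 5065.4113 = 5557.1074

5557.1074 $/yr


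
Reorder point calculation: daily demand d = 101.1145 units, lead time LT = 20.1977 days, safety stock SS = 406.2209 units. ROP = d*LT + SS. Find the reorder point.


d*LT = 101.1145 * 20.1977 = 2042.2803
ROP = 2042.2803 + 406.2209 = 2448.5012

2448.5012 units


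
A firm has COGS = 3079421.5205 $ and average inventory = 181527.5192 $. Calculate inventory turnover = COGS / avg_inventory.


Turnover = 3079421.5205 / 181527.5192 = 16.9639

16.9639


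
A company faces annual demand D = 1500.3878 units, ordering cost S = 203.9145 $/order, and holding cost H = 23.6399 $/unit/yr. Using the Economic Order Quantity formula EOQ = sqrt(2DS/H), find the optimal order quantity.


2*D*S = 2 * 1500.3878 * 203.9145 = 611901.6561
2*D*S/H = 25884.2743
EOQ = sqrt(25884.2743) = 160.8859

160.8859 units


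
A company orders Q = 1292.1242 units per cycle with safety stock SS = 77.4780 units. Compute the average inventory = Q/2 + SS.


Q/2 = 646.0621
Avg = 646.0621 + 77.4780 = 723.5401

723.5401 units


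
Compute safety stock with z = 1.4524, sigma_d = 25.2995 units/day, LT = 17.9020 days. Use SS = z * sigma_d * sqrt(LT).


sqrt(LT) = sqrt(17.9020) = 4.2311
SS = 1.4524 * 25.2995 * 4.2311 = 155.4708

155.4708 units


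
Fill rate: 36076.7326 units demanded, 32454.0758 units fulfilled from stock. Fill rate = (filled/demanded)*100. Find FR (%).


FR = 32454.0758 / 36076.7326 * 100 = 89.9585

89.9585%


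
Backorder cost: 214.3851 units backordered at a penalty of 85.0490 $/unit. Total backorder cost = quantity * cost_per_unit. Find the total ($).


Total = 214.3851 * 85.0490 = 18233.2384

18233.2384 $


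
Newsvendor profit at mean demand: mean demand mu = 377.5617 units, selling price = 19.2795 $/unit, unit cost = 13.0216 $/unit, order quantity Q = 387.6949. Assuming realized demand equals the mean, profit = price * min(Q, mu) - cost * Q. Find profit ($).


Sales at mu = min(387.6949, 377.5617) = 377.5617
Revenue = 19.2795 * 377.5617 = 7279.2008
Total cost = 13.0216 * 387.6949 = 5048.4079
Profit = 7279.2008 - 5048.4079 = 2230.7929

2230.7929 $


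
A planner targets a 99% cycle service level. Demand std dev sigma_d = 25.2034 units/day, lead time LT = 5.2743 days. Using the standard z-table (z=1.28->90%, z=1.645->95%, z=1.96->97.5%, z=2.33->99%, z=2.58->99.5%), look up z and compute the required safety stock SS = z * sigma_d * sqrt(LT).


From the table, SL = 99% corresponds to z = 2.33
sqrt(LT) = sqrt(5.2743) = 2.2966
SS = 2.33 * 25.2034 * 2.2966 = 134.8644

134.8644 units


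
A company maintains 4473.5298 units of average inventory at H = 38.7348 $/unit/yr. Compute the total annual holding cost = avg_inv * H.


Cost = 4473.5298 * 38.7348 = 173281.2821

173281.2821 $/yr


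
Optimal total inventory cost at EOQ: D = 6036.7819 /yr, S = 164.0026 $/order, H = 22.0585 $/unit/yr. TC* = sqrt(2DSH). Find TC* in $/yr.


2*D*S*H = 43677944.4057
TC* = sqrt(43677944.4057) = 6608.9291

6608.9291 $/yr


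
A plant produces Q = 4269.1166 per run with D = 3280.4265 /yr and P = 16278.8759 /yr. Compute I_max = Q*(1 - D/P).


D/P = 0.2015
1 - D/P = 0.7985
I_max = 4269.1166 * 0.7985 = 3408.8285

3408.8285 units


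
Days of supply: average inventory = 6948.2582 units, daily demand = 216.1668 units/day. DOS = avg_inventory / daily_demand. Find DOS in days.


DOS = 6948.2582 / 216.1668 = 32.1430

32.1430 days


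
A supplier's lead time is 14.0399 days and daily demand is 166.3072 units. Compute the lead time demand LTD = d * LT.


LTD = 166.3072 * 14.0399 = 2334.9365

2334.9365 units


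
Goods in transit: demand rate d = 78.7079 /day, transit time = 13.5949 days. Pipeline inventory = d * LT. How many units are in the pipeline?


Pipeline = 78.7079 * 13.5949 = 1070.0260

1070.0260 units


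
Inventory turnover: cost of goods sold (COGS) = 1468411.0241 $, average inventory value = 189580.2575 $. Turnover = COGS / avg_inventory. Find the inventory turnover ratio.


Turnover = 1468411.0241 / 189580.2575 = 7.7456

7.7456


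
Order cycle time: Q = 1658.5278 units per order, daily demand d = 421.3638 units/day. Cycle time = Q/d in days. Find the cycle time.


Cycle = 1658.5278 / 421.3638 = 3.9361

3.9361 days


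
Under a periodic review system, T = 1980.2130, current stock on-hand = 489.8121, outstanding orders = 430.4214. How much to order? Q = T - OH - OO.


Inventory position = OH + OO = 489.8121 + 430.4214 = 920.2335
Q = 1980.2130 - 920.2335 = 1059.9795

1059.9795 units


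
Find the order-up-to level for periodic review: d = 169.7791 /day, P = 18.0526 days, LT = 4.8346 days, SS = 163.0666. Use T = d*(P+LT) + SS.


P + LT = 22.8872
d*(P+LT) = 169.7791 * 22.8872 = 3885.7682
T = 3885.7682 + 163.0666 = 4048.8348

4048.8348 units


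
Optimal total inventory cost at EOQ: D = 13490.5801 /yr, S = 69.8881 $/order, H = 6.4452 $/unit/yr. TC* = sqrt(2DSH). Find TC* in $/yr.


2*D*S*H = 12153468.8653
TC* = sqrt(12153468.8653) = 3486.1826

3486.1826 $/yr


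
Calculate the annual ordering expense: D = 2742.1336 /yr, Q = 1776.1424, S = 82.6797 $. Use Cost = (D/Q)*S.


Number of orders = D/Q = 1.5439
Cost = 1.5439 * 82.6797 = 127.6467

127.6467 $/yr


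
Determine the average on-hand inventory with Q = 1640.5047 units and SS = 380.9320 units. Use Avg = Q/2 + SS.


Q/2 = 820.2523
Avg = 820.2523 + 380.9320 = 1201.1843

1201.1843 units


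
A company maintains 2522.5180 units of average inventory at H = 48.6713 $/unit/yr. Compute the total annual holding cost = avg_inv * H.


Cost = 2522.5180 * 48.6713 = 122774.2303

122774.2303 $/yr


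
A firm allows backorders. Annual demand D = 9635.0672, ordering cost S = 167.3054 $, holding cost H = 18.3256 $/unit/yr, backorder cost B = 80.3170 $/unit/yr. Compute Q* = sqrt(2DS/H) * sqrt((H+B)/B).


sqrt(2DS/H) = 419.4385
sqrt((H+B)/B) = 1.1082
Q* = 419.4385 * 1.1082 = 464.8328

464.8328 units


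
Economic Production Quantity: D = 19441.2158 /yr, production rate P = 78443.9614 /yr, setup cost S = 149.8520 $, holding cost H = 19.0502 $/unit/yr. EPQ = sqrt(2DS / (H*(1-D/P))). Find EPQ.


1 - D/P = 1 - 0.2478 = 0.7522
H*(1-D/P) = 14.3289
2DS = 5826610.1401
EPQ = sqrt(406634.0264) = 637.6786

637.6786 units


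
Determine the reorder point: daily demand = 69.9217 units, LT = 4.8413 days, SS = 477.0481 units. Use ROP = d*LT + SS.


d*LT = 69.9217 * 4.8413 = 338.5119
ROP = 338.5119 + 477.0481 = 815.5600

815.5600 units


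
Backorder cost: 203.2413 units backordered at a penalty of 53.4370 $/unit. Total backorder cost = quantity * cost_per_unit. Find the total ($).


Total = 203.2413 * 53.4370 = 10860.6053

10860.6053 $


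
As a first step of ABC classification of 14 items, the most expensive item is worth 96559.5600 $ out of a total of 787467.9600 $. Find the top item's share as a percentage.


Top item = 96559.5600
Total = 787467.9600
Percentage = 96559.5600 / 787467.9600 * 100 = 12.2620

12.2620%


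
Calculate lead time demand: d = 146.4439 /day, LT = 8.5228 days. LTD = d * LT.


LTD = 146.4439 * 8.5228 = 1248.1121

1248.1121 units


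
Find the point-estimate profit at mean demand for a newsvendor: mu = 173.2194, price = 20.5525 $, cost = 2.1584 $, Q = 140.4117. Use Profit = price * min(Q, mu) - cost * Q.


Sales at mu = min(140.4117, 173.2194) = 140.4117
Revenue = 20.5525 * 140.4117 = 2885.8115
Total cost = 2.1584 * 140.4117 = 303.0646
Profit = 2885.8115 - 303.0646 = 2582.7469

2582.7469 $


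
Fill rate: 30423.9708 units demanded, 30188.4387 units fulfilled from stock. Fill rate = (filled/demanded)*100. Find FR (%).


FR = 30188.4387 / 30423.9708 * 100 = 99.2258

99.2258%


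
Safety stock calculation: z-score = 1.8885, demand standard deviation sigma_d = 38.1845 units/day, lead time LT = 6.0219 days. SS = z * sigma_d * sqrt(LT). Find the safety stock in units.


sqrt(LT) = sqrt(6.0219) = 2.4540
SS = 1.8885 * 38.1845 * 2.4540 = 176.9583

176.9583 units


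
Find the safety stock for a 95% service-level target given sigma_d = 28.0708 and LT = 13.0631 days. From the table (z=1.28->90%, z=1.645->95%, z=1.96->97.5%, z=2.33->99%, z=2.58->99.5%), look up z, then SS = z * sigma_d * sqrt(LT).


From the table, SL = 95% corresponds to z = 1.645
sqrt(LT) = sqrt(13.0631) = 3.6143
SS = 1.645 * 28.0708 * 3.6143 = 166.8952

166.8952 units


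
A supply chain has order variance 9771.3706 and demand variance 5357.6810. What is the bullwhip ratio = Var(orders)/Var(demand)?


BW = 9771.3706 / 5357.6810 = 1.8238

1.8238


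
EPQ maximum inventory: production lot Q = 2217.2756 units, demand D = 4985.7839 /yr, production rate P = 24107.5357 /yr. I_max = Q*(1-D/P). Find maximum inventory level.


D/P = 0.2068
1 - D/P = 0.7932
I_max = 2217.2756 * 0.7932 = 1758.7112

1758.7112 units


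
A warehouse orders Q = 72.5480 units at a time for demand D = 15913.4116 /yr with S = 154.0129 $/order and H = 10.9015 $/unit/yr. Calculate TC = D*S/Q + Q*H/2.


Ordering cost = D*S/Q = 33782.7462
Holding cost = Q*H/2 = 395.4410
TC = 33782.7462 + 395.4410 = 34178.1872

34178.1872 $/yr


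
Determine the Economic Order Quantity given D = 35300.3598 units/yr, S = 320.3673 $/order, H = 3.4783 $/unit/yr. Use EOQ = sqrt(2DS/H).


2*D*S = 2 * 35300.3598 * 320.3673 = 22618161.9163
2*D*S/H = 6502648.3961
EOQ = sqrt(6502648.3961) = 2550.0291

2550.0291 units


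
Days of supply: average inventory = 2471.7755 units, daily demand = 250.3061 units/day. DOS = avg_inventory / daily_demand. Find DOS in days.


DOS = 2471.7755 / 250.3061 = 9.8750

9.8750 days


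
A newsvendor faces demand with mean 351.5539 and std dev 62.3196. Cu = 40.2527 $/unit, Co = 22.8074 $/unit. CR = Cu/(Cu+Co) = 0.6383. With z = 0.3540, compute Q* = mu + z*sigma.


CR = Cu/(Cu+Co) = 40.2527/(40.2527+22.8074) = 0.6383
z = 0.3540
Q* = 351.5539 + 0.3540 * 62.3196 = 373.6150

373.6150 units


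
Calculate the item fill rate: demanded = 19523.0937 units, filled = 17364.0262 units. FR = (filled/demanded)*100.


FR = 17364.0262 / 19523.0937 * 100 = 88.9410

88.9410%


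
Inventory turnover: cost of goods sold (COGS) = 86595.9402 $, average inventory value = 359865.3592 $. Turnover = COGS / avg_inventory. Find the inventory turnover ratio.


Turnover = 86595.9402 / 359865.3592 = 0.2406

0.2406


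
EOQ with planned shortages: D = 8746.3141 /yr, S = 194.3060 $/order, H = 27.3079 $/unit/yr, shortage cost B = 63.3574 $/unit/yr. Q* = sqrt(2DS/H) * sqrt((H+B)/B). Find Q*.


sqrt(2DS/H) = 352.7983
sqrt((H+B)/B) = 1.1962
Q* = 352.7983 * 1.1962 = 422.0349

422.0349 units


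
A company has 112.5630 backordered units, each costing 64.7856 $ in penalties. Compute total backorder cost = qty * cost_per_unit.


Total = 112.5630 * 64.7856 = 7292.4615

7292.4615 $


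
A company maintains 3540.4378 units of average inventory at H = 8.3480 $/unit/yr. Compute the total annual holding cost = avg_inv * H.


Cost = 3540.4378 * 8.3480 = 29555.5748

29555.5748 $/yr


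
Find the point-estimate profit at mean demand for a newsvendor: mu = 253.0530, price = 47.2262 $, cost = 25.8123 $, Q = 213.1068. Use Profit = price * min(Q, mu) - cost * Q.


Sales at mu = min(213.1068, 253.0530) = 213.1068
Revenue = 47.2262 * 213.1068 = 10064.2244
Total cost = 25.8123 * 213.1068 = 5500.7767
Profit = 10064.2244 - 5500.7767 = 4563.4477

4563.4477 $


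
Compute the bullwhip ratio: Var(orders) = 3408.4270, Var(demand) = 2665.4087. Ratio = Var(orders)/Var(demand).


BW = 3408.4270 / 2665.4087 = 1.2788

1.2788


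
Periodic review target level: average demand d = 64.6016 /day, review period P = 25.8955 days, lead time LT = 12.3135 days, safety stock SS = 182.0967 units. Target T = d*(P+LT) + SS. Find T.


P + LT = 38.2090
d*(P+LT) = 64.6016 * 38.2090 = 2468.3625
T = 2468.3625 + 182.0967 = 2650.4592

2650.4592 units


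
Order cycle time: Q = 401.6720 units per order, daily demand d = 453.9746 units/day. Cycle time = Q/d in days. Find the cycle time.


Cycle = 401.6720 / 453.9746 = 0.8848

0.8848 days


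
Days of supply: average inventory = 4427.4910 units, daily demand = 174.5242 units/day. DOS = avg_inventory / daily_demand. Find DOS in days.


DOS = 4427.4910 / 174.5242 = 25.3689

25.3689 days


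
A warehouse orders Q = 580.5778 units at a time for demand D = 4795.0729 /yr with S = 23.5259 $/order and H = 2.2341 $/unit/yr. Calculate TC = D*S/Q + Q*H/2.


Ordering cost = D*S/Q = 194.3037
Holding cost = Q*H/2 = 648.5344
TC = 194.3037 + 648.5344 = 842.8381

842.8381 $/yr


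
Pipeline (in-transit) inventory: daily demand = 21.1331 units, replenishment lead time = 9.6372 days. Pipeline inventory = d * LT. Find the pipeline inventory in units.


Pipeline = 21.1331 * 9.6372 = 203.6639

203.6639 units


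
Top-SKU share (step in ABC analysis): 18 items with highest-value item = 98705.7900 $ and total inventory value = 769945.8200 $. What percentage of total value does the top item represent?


Top item = 98705.7900
Total = 769945.8200
Percentage = 98705.7900 / 769945.8200 * 100 = 12.8198

12.8198%


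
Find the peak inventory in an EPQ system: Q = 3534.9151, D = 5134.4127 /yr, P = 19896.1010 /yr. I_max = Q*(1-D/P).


D/P = 0.2581
1 - D/P = 0.7419
I_max = 3534.9151 * 0.7419 = 2622.6905

2622.6905 units


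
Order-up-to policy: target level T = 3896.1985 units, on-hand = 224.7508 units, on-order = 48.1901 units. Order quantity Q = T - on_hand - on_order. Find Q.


Inventory position = OH + OO = 224.7508 + 48.1901 = 272.9409
Q = 3896.1985 - 272.9409 = 3623.2576

3623.2576 units


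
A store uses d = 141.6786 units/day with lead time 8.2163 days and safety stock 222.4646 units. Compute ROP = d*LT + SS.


d*LT = 141.6786 * 8.2163 = 1164.0739
ROP = 1164.0739 + 222.4646 = 1386.5385

1386.5385 units


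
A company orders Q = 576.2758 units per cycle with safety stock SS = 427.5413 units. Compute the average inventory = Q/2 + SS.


Q/2 = 288.1379
Avg = 288.1379 + 427.5413 = 715.6792

715.6792 units


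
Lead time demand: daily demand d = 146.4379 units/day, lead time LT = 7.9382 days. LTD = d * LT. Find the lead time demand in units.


LTD = 146.4379 * 7.9382 = 1162.4533

1162.4533 units


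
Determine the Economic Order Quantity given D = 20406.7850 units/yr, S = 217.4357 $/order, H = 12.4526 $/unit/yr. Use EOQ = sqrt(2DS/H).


2*D*S = 2 * 20406.7850 * 217.4357 = 8874327.1624
2*D*S/H = 712648.5362
EOQ = sqrt(712648.5362) = 844.1851

844.1851 units


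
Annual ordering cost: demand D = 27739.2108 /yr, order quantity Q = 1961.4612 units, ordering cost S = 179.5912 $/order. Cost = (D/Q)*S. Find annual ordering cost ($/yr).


Number of orders = D/Q = 14.1421
Cost = 14.1421 * 179.5912 = 2539.7995

2539.7995 $/yr


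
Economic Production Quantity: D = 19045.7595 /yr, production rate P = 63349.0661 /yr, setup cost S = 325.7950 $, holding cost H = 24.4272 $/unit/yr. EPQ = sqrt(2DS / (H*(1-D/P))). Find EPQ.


1 - D/P = 1 - 0.3006 = 0.6994
H*(1-D/P) = 17.0832
2DS = 12410026.4326
EPQ = sqrt(726445.5937) = 852.3178

852.3178 units


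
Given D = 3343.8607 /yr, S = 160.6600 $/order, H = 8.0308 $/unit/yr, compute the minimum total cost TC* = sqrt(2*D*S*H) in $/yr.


2*D*S*H = 8628687.6001
TC* = sqrt(8628687.6001) = 2937.4628

2937.4628 $/yr


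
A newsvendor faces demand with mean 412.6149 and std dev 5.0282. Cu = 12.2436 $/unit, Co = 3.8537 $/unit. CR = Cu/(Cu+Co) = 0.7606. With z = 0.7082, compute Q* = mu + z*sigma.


CR = Cu/(Cu+Co) = 12.2436/(12.2436+3.8537) = 0.7606
z = 0.7082
Q* = 412.6149 + 0.7082 * 5.0282 = 416.1759

416.1759 units


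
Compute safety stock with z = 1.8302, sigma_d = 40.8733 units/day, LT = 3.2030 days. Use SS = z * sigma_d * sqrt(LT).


sqrt(LT) = sqrt(3.2030) = 1.7897
SS = 1.8302 * 40.8733 * 1.7897 = 133.8803

133.8803 units


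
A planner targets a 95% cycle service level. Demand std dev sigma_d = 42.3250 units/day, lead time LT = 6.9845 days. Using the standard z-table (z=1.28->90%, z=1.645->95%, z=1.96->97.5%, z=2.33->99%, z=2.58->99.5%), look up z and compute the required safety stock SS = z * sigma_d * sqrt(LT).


From the table, SL = 95% corresponds to z = 1.645
sqrt(LT) = sqrt(6.9845) = 2.6428
SS = 1.645 * 42.3250 * 2.6428 = 184.0054

184.0054 units


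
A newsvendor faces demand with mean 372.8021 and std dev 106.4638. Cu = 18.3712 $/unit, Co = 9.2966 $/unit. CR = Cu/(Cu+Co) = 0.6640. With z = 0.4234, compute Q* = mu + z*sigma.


CR = Cu/(Cu+Co) = 18.3712/(18.3712+9.2966) = 0.6640
z = 0.4234
Q* = 372.8021 + 0.4234 * 106.4638 = 417.8789

417.8789 units


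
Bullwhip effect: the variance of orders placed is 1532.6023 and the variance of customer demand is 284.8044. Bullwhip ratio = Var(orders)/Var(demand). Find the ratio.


BW = 1532.6023 / 284.8044 = 5.3812

5.3812


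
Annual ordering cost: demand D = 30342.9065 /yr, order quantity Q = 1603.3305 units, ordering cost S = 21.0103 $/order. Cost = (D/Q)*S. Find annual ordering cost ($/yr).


Number of orders = D/Q = 18.9249
Cost = 18.9249 * 21.0103 = 397.6183

397.6183 $/yr


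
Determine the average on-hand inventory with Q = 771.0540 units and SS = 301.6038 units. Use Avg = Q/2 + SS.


Q/2 = 385.5270
Avg = 385.5270 + 301.6038 = 687.1308

687.1308 units


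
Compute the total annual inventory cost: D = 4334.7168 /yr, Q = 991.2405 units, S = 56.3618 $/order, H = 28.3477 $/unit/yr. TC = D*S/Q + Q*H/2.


Ordering cost = D*S/Q = 246.4714
Holding cost = Q*H/2 = 14049.6942
TC = 246.4714 + 14049.6942 = 14296.1656

14296.1656 $/yr


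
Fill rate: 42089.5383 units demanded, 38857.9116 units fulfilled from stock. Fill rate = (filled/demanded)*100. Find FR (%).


FR = 38857.9116 / 42089.5383 * 100 = 92.3220

92.3220%


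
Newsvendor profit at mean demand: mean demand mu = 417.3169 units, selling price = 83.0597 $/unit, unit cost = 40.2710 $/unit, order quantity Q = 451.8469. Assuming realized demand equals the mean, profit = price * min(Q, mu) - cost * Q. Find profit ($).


Sales at mu = min(451.8469, 417.3169) = 417.3169
Revenue = 83.0597 * 417.3169 = 34662.2165
Total cost = 40.2710 * 451.8469 = 18196.3265
Profit = 34662.2165 - 18196.3265 = 16465.8900

16465.8900 $


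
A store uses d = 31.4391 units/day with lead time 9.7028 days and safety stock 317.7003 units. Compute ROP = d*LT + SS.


d*LT = 31.4391 * 9.7028 = 305.0473
ROP = 305.0473 + 317.7003 = 622.7476

622.7476 units


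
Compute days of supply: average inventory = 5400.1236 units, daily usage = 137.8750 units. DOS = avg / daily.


DOS = 5400.1236 / 137.8750 = 39.1668

39.1668 days


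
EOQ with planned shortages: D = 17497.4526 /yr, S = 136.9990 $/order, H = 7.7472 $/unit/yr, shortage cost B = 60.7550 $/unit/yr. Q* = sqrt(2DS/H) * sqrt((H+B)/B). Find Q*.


sqrt(2DS/H) = 786.6630
sqrt((H+B)/B) = 1.0618
Q* = 786.6630 * 1.0618 = 835.3144

835.3144 units


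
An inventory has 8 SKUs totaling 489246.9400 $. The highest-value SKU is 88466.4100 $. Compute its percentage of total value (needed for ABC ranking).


Top item = 88466.4100
Total = 489246.9400
Percentage = 88466.4100 / 489246.9400 * 100 = 18.0822

18.0822%


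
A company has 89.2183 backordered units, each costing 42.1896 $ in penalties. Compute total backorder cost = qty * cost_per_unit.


Total = 89.2183 * 42.1896 = 3764.0844

3764.0844 $


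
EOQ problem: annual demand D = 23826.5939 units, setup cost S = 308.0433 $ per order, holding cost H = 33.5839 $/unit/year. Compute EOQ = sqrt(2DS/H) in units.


2*D*S = 2 * 23826.5939 * 308.0433 = 14679245.2254
2*D*S/H = 437091.7382
EOQ = sqrt(437091.7382) = 661.1291

661.1291 units


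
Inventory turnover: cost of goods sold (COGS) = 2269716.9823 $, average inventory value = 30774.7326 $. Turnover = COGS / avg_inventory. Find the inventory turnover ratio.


Turnover = 2269716.9823 / 30774.7326 = 73.7526

73.7526


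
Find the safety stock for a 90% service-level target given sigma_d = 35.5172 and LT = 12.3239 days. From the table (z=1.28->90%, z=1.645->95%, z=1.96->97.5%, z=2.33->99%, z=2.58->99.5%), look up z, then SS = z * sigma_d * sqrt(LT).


From the table, SL = 90% corresponds to z = 1.28
sqrt(LT) = sqrt(12.3239) = 3.5105
SS = 1.28 * 35.5172 * 3.5105 = 159.5963

159.5963 units


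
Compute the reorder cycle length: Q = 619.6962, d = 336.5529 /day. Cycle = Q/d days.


Cycle = 619.6962 / 336.5529 = 1.8413

1.8413 days


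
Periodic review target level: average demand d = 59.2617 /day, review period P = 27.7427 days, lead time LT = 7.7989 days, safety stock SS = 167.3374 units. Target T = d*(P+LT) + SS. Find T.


P + LT = 35.5416
d*(P+LT) = 59.2617 * 35.5416 = 2106.2556
T = 2106.2556 + 167.3374 = 2273.5930

2273.5930 units


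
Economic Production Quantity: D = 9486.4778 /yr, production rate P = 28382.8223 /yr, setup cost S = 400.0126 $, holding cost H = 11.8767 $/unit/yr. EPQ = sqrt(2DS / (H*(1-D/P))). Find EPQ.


1 - D/P = 1 - 0.3342 = 0.6658
H*(1-D/P) = 7.9071
2DS = 7589421.2992
EPQ = sqrt(959821.9012) = 979.7050

979.7050 units


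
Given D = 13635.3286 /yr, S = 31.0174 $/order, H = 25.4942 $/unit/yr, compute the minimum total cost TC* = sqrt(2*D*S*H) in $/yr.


2*D*S*H = 21564648.4909
TC* = sqrt(21564648.4909) = 4643.7752

4643.7752 $/yr


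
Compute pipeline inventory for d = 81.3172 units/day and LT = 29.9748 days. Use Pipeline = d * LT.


Pipeline = 81.3172 * 29.9748 = 2437.4668

2437.4668 units


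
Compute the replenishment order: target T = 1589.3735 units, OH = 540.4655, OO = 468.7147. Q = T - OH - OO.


Inventory position = OH + OO = 540.4655 + 468.7147 = 1009.1802
Q = 1589.3735 - 1009.1802 = 580.1933

580.1933 units


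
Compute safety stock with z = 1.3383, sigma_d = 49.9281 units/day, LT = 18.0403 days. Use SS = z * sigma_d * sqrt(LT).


sqrt(LT) = sqrt(18.0403) = 4.2474
SS = 1.3383 * 49.9281 * 4.2474 = 283.8052

283.8052 units


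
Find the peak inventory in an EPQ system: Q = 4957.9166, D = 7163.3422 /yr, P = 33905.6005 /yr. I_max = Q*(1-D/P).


D/P = 0.2113
1 - D/P = 0.7887
I_max = 4957.9166 * 0.7887 = 3910.4421

3910.4421 units


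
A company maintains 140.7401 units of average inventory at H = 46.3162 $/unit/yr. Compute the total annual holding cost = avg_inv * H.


Cost = 140.7401 * 46.3162 = 6518.5466

6518.5466 $/yr
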